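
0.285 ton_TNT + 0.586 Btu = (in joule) 1.192e+09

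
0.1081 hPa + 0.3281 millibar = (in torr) 0.3272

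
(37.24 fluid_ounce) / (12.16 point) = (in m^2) 0.2567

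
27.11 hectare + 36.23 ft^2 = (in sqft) 2.918e+06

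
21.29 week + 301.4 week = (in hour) 5.421e+04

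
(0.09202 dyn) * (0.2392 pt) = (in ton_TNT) 1.856e-20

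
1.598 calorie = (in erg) 6.686e+07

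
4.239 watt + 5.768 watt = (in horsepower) 0.01342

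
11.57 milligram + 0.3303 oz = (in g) 9.375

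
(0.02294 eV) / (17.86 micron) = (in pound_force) 4.626e-17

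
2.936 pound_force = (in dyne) 1.306e+06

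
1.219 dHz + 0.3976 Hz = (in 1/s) 0.5195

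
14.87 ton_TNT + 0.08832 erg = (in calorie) 1.487e+10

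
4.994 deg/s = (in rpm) 0.8323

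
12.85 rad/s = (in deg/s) 736.3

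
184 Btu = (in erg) 1.941e+12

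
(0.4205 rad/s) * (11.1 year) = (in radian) 1.472e+08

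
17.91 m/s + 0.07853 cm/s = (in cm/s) 1791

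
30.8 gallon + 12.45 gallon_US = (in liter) 163.7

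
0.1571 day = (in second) 1.357e+04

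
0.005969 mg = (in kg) 5.969e-09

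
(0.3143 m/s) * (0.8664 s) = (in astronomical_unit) 1.82e-12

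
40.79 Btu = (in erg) 4.304e+11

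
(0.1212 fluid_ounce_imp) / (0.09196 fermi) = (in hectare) 3.745e+06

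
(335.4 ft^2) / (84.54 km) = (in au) 2.464e-15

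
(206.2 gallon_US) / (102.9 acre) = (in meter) 1.874e-06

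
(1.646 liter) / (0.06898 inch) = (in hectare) 9.394e-05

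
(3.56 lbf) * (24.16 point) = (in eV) 8.424e+17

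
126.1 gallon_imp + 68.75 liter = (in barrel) 4.038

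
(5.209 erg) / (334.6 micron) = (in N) 0.001557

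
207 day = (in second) 1.788e+07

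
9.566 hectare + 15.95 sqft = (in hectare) 9.566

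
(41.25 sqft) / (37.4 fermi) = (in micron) 1.025e+20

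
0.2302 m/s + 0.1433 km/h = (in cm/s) 27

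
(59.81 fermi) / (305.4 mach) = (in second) 5.752e-19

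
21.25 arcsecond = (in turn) 1.64e-05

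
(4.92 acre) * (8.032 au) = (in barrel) 1.505e+17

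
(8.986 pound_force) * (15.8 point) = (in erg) 2.228e+06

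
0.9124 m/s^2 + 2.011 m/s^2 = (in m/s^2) 2.923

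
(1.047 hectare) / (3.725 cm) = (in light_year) 2.971e-11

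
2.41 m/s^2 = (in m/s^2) 2.41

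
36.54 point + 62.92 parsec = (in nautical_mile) 1.048e+15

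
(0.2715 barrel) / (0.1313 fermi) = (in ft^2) 3.539e+15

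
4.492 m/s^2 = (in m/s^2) 4.492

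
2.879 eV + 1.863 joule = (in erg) 1.863e+07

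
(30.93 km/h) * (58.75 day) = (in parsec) 1.413e-09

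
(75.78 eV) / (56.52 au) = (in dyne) 1.436e-25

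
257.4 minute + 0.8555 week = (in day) 6.167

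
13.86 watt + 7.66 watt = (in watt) 21.52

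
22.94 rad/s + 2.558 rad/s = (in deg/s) 1461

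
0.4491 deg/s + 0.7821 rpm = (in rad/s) 0.08974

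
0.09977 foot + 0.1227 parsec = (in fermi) 3.786e+30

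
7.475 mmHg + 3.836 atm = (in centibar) 389.7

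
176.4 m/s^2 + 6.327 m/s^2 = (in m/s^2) 182.7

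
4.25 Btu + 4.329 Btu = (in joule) 9051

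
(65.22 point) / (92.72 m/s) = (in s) 0.0002481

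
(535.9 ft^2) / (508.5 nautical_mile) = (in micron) 52.87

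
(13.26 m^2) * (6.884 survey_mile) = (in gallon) 3.881e+07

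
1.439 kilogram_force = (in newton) 14.11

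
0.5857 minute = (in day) 0.0004067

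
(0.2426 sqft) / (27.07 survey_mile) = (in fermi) 5.173e+08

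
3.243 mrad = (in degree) 0.1858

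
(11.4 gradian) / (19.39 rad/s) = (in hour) 2.565e-06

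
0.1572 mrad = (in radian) 0.0001572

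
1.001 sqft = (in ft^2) 1.001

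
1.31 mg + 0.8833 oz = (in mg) 2.504e+04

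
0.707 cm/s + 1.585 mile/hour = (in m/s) 0.7156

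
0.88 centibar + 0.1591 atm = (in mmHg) 127.5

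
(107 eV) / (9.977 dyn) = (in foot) 5.637e-13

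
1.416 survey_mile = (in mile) 1.416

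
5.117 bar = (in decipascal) 5.117e+06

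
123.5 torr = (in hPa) 164.7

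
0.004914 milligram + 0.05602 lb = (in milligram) 2.541e+04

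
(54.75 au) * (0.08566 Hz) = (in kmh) 2.526e+12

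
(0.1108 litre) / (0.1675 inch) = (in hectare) 2.604e-06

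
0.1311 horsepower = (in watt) 97.76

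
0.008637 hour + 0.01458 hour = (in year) 2.65e-06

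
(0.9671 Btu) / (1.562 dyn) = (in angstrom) 6.532e+17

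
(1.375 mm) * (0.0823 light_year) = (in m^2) 1.071e+12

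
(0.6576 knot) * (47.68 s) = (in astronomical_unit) 1.078e-10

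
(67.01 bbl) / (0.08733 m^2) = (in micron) 1.22e+08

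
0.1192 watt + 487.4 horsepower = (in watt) 3.635e+05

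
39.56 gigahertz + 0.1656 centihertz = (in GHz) 39.56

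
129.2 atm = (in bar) 130.9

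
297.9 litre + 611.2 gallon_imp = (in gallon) 812.7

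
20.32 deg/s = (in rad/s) 0.3547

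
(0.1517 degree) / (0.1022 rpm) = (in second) 0.2474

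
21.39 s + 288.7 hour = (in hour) 288.7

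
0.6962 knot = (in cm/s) 35.82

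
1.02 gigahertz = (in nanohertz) 1.02e+18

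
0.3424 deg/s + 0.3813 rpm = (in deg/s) 2.63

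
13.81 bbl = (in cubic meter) 2.196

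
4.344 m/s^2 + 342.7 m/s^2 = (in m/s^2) 347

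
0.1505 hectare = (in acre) 0.3719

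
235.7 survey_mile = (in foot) 1.244e+06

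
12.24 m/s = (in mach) 0.03595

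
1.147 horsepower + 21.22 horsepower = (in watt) 1.668e+04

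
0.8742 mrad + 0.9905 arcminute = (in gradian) 0.074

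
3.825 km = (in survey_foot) 1.255e+04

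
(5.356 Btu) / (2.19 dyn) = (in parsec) 8.362e-09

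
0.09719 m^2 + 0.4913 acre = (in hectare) 0.1988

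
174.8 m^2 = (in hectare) 0.01748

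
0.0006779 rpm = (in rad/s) 7.099e-05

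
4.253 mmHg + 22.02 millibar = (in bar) 0.02769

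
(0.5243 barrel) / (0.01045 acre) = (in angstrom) 1.971e+07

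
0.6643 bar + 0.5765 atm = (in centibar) 124.8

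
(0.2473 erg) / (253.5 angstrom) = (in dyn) 9.755e+04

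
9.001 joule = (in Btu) 0.008531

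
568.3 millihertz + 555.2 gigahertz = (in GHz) 555.2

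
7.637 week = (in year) 0.1465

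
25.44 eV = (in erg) 4.076e-11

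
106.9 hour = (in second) 3.848e+05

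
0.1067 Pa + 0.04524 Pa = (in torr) 0.00114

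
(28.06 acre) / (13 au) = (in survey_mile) 3.628e-11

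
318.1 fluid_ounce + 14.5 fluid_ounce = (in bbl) 0.06187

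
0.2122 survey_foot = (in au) 4.324e-13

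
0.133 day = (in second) 1.149e+04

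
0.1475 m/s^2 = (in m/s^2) 0.1475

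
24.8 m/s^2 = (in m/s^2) 24.8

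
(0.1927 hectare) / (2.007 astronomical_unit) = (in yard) 7.019e-09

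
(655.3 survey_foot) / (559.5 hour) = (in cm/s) 0.009916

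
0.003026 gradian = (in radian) 4.753e-05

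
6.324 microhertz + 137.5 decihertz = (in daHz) 1.375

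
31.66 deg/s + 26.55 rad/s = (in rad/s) 27.1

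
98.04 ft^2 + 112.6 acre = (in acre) 112.6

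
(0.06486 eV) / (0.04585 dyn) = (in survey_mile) 1.408e-17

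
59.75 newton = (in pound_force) 13.43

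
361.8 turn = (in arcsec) 4.689e+08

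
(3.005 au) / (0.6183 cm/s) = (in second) 7.271e+13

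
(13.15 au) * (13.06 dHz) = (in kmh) 9.249e+12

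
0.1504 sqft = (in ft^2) 0.1504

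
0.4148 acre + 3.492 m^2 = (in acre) 0.4157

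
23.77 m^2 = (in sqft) 255.9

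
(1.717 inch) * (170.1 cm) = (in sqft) 0.7985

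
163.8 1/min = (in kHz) 0.00273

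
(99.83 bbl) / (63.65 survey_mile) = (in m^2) 0.0001549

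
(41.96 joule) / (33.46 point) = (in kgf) 362.5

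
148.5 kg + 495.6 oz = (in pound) 358.4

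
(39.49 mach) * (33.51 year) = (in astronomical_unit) 94.99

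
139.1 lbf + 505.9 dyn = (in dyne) 6.188e+07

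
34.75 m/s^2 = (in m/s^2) 34.75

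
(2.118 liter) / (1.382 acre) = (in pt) 0.001073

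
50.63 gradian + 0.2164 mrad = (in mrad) 795.5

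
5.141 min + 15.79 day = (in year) 0.04327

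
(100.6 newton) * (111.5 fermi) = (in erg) 0.0001122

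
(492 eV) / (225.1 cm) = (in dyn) 3.502e-12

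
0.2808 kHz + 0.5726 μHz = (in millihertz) 2.808e+05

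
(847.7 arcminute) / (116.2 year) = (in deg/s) 3.855e-09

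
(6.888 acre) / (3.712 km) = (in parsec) 2.434e-16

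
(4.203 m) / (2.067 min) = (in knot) 0.06588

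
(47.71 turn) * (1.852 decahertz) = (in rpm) 5.302e+04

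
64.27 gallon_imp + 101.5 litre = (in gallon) 104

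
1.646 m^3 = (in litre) 1646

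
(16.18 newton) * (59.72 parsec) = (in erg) 2.982e+26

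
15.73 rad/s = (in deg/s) 901.3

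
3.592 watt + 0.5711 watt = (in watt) 4.163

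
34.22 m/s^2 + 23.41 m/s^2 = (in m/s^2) 57.63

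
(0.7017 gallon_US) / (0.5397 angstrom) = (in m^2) 4.922e+07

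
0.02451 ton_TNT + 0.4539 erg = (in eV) 6.401e+26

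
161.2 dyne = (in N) 0.001612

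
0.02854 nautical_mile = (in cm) 5286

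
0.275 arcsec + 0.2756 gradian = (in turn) 0.0006892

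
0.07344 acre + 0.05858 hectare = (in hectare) 0.0883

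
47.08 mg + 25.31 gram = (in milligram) 2.536e+04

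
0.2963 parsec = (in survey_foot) 3e+16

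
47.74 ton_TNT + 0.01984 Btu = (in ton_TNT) 47.74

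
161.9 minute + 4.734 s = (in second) 9719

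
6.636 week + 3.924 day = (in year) 0.138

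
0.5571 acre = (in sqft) 2.427e+04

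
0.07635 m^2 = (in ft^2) 0.8218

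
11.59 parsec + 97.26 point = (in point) 1.014e+21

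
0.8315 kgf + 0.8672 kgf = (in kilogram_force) 1.699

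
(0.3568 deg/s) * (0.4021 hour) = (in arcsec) 1.859e+06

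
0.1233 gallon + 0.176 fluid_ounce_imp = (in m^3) 0.0004717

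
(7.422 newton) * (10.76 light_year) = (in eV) 4.716e+36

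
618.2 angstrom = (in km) 6.182e-11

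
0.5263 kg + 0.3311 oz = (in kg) 0.5357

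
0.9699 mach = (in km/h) 1189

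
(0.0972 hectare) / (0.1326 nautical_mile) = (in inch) 155.8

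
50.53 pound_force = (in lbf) 50.53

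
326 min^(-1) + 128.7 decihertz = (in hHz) 0.183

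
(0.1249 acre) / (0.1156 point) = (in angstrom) 1.239e+17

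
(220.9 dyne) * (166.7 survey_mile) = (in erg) 5.926e+09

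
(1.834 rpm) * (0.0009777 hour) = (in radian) 0.676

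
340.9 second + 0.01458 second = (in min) 5.682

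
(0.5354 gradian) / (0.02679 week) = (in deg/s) 2.974e-05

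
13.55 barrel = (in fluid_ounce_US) 7.284e+04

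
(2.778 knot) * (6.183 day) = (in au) 5.103e-06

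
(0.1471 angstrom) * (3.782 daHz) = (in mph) 1.244e-09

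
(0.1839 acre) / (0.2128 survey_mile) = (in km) 0.002173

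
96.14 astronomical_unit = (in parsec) 0.0004661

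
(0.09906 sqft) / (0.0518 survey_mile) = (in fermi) 1.104e+11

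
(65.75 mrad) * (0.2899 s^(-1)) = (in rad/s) 0.01906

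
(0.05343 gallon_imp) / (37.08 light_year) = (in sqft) 7.453e-21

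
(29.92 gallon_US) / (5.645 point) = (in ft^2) 612.2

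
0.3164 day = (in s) 2.734e+04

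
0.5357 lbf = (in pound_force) 0.5357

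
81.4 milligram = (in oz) 0.002871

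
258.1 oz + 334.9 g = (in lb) 16.87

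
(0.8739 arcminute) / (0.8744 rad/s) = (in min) 4.845e-06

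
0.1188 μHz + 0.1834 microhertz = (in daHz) 3.022e-08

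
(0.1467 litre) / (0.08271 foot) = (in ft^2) 0.06264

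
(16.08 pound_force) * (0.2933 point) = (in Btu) 7.015e-06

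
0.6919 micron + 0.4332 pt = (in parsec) 4.975e-21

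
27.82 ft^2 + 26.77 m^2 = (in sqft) 316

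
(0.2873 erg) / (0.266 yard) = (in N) 1.181e-07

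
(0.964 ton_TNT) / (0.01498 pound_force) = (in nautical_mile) 3.268e+07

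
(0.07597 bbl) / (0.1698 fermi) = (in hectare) 7.113e+09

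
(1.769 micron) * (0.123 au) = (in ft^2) 3.504e+05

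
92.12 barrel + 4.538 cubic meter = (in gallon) 5068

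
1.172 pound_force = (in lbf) 1.172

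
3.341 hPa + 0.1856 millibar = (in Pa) 352.7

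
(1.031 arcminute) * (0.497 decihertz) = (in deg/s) 0.000854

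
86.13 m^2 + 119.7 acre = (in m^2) 4.845e+05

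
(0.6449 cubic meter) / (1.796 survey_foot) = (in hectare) 0.0001178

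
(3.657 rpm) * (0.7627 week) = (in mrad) 1.767e+08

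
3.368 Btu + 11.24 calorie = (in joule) 3600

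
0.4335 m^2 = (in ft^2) 4.666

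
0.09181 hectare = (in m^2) 918.1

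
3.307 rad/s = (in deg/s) 189.5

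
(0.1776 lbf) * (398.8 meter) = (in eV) 1.966e+21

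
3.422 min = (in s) 205.3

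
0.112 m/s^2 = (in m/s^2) 0.112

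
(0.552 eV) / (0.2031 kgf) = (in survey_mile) 2.759e-23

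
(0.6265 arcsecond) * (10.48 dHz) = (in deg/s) 0.0001824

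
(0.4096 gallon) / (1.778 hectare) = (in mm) 8.72e-05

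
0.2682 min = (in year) 5.103e-07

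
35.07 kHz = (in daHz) 3507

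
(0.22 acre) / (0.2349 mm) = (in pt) 1.074e+10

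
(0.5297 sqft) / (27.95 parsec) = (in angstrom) 5.706e-10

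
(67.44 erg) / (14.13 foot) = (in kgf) 1.597e-07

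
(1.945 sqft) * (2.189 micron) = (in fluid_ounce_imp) 0.01392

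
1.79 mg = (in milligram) 1.79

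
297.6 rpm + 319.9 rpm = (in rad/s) 64.66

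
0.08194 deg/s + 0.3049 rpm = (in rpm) 0.3186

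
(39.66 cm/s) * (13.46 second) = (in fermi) 5.338e+15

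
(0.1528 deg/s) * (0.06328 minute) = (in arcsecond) 2089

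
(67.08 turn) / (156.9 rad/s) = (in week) 4.442e-06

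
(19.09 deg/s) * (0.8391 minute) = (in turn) 2.67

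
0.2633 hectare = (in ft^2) 2.834e+04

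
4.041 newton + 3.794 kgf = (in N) 41.25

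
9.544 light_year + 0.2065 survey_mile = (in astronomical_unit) 6.036e+05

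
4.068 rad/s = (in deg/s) 233.1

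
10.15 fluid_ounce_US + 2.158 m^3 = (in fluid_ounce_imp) 7.596e+04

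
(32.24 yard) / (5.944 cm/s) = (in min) 8.266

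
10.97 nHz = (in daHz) 1.097e-09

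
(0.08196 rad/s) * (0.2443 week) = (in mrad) 1.211e+07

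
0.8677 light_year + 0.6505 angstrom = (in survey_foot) 2.693e+16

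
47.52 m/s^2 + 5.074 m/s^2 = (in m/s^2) 52.59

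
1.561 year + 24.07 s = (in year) 1.561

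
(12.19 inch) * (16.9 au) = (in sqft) 8.426e+12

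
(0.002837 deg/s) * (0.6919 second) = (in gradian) 0.002181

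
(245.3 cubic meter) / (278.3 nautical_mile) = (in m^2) 0.0004759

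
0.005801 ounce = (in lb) 0.0003626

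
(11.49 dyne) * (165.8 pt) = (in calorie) 1.606e-06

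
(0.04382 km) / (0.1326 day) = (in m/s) 0.003825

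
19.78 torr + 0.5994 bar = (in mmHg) 469.4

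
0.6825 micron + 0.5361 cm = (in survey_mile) 3.332e-06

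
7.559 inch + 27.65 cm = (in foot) 1.537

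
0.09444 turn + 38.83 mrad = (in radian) 0.6322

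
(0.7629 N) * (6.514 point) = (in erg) 1.753e+04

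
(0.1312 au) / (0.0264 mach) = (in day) 2.527e+04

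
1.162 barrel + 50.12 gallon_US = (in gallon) 98.92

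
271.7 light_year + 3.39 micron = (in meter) 2.57e+18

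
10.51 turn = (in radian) 66.04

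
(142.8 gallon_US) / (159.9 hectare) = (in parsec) 1.096e-23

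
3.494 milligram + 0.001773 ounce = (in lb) 0.0001185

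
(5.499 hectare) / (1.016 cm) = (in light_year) 5.721e-10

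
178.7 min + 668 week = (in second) 4.04e+08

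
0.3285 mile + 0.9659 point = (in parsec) 1.713e-14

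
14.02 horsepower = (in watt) 1.045e+04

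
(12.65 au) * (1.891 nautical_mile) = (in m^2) 6.627e+15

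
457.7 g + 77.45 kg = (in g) 7.791e+04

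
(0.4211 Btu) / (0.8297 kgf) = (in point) 1.548e+05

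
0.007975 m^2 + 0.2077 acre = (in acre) 0.2077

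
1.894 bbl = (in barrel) 1.894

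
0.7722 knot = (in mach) 0.001167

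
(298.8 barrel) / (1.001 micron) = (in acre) 1.173e+04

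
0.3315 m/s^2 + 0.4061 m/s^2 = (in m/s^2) 0.7376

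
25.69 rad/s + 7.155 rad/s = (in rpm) 313.6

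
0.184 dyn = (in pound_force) 4.136e-07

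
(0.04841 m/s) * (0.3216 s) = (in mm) 15.57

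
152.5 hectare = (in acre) 376.8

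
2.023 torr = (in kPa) 0.2697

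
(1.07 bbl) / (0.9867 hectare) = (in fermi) 1.724e+10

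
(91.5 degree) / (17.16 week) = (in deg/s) 8.816e-06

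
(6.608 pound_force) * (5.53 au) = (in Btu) 2.305e+10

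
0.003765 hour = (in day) 0.0001569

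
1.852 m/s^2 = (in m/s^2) 1.852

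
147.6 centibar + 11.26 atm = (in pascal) 1.289e+06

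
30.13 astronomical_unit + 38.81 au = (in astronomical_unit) 68.94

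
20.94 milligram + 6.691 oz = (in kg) 0.1897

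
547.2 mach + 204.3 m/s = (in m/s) 1.865e+05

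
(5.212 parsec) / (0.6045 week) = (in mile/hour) 9.84e+11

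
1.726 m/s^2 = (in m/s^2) 1.726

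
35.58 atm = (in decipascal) 3.605e+07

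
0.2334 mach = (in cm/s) 7947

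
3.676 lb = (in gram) 1667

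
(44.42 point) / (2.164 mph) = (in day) 1.875e-07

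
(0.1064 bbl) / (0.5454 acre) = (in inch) 0.0003017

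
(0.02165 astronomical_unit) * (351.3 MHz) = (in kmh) 4.096e+18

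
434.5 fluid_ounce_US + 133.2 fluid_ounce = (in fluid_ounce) 567.7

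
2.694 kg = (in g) 2694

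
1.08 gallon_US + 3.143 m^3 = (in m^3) 3.147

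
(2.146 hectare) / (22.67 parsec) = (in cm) 3.068e-12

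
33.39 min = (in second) 2003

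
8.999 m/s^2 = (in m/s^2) 8.999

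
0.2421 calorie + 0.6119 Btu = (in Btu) 0.6129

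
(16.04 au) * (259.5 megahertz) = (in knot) 1.21e+21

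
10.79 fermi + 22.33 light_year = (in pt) 5.988e+20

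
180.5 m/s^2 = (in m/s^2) 180.5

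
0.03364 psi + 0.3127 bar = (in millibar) 315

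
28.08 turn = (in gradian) 1.123e+04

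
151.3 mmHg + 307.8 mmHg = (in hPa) 612.1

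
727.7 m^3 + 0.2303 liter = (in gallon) 1.922e+05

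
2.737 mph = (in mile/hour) 2.737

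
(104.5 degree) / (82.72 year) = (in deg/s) 4.006e-08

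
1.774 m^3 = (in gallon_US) 468.6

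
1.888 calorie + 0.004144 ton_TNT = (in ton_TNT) 0.004144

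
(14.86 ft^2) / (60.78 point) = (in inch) 2535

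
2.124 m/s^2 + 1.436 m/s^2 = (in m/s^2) 3.56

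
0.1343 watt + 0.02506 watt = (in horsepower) 0.0002137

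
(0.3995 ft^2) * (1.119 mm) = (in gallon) 0.01097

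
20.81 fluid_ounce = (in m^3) 0.0006154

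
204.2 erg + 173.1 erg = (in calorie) 9.018e-06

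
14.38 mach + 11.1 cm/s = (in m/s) 4897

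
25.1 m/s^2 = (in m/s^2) 25.1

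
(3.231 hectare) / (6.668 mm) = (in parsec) 1.57e-10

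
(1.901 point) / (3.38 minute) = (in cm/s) 0.0003307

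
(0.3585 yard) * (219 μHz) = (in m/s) 7.179e-05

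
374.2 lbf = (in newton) 1665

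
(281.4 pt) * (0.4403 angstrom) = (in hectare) 4.371e-16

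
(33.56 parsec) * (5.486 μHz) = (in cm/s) 5.681e+14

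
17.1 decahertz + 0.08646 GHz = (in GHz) 0.08646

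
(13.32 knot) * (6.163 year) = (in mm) 1.332e+12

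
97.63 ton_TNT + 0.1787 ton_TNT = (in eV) 2.554e+30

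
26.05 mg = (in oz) 0.0009189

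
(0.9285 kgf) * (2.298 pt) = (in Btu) 6.996e-06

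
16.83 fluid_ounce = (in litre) 0.4977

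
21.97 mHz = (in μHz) 2.197e+04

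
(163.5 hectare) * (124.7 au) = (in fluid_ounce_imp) 1.073e+24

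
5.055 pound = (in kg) 2.293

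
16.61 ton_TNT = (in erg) 6.95e+17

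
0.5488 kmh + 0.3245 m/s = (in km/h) 1.717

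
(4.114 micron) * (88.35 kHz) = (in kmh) 1.308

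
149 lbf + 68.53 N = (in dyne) 7.313e+07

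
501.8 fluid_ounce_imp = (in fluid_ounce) 482.1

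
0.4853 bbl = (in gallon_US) 20.38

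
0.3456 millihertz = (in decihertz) 0.003456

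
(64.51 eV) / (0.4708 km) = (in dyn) 2.195e-15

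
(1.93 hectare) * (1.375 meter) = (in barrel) 1.669e+05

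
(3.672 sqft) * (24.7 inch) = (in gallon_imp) 47.08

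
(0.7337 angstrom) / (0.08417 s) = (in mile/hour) 1.95e-09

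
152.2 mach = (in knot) 1.007e+05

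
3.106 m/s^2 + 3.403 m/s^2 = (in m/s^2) 6.509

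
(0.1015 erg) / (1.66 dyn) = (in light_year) 6.463e-20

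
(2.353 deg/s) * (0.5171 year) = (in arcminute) 2.302e+09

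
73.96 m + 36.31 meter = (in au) 7.371e-10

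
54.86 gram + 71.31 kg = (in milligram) 7.136e+07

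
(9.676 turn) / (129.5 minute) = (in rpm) 0.07472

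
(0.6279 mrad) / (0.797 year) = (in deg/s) 1.431e-09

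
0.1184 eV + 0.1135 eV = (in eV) 0.2319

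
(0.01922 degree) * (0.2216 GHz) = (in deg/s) 4.259e+06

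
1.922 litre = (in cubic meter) 0.001922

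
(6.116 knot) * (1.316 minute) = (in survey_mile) 0.1544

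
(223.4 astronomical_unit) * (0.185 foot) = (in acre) 4.657e+08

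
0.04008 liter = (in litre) 0.04008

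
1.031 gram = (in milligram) 1031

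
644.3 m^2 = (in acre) 0.1592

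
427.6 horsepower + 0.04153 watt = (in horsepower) 427.6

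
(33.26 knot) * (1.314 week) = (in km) 1.36e+04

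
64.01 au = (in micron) 9.576e+18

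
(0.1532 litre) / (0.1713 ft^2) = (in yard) 0.01053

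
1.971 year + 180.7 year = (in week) 9525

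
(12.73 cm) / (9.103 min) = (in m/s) 0.0002331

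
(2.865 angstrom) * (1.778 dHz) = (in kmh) 1.834e-10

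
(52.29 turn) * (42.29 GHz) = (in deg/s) 7.961e+14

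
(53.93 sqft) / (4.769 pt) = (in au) 1.991e-08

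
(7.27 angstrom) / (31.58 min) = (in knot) 7.458e-13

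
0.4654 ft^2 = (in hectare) 4.324e-06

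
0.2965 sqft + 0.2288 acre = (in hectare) 0.09259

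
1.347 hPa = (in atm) 0.001329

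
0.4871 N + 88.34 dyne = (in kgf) 0.04976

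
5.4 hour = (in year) 0.0006164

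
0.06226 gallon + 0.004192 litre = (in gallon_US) 0.06337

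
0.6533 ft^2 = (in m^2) 0.06069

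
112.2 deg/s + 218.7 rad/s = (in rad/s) 220.7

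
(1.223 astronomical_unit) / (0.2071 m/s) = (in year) 2.801e+04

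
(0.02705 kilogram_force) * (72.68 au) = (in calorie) 6.893e+11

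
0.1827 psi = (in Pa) 1260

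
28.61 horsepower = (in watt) 2.133e+04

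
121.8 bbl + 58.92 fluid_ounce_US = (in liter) 1.937e+04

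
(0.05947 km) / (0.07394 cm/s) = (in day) 0.9309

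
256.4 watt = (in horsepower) 0.3438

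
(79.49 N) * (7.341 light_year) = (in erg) 5.521e+25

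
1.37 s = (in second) 1.37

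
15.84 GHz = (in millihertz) 1.584e+13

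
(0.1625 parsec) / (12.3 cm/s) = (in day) 4.718e+11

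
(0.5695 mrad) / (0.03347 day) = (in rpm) 1.881e-06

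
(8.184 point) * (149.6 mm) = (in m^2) 0.0004319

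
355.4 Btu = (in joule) 3.75e+05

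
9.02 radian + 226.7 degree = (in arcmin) 4.461e+04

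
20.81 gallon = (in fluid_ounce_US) 2664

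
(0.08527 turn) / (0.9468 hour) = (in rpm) 0.001501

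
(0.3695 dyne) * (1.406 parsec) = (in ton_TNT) 38.31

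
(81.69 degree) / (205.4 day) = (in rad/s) 8.034e-08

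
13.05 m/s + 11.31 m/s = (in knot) 47.35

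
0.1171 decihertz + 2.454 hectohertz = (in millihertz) 2.454e+05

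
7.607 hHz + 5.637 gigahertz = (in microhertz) 5.637e+15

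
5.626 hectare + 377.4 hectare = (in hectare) 383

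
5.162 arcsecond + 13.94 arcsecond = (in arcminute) 0.3184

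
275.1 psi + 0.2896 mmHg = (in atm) 18.72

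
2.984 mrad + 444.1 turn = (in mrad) 2.79e+06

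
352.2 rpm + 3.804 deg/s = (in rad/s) 36.95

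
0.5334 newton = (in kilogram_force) 0.05439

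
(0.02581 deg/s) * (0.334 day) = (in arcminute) 4.469e+04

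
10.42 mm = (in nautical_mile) 5.626e-06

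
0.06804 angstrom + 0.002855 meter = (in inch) 0.1124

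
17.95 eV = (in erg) 2.876e-11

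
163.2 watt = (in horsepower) 0.2189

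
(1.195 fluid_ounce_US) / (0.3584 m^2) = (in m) 9.861e-05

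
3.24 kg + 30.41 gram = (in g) 3270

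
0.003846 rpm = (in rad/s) 0.0004028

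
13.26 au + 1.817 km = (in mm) 1.984e+15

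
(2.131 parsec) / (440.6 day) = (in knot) 3.358e+09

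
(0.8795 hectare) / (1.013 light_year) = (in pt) 2.601e-09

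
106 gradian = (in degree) 95.4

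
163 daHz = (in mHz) 1.63e+06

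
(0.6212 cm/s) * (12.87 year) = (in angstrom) 2.521e+16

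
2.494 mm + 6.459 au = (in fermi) 9.663e+26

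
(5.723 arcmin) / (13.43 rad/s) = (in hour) 3.443e-08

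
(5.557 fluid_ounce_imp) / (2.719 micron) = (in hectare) 0.005807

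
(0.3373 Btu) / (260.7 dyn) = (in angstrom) 1.365e+15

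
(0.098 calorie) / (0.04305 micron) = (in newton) 9.525e+06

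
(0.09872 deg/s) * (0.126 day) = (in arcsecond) 3.869e+06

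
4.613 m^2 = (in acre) 0.00114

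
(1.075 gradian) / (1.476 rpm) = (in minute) 0.001821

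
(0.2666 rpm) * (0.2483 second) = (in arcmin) 23.83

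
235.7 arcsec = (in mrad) 1.143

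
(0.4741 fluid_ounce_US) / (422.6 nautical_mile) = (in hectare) 1.791e-15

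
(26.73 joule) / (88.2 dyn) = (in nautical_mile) 16.36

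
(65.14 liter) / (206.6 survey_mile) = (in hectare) 1.959e-11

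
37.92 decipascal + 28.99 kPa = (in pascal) 2.899e+04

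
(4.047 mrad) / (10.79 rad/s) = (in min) 6.251e-06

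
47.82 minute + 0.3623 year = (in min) 1.905e+05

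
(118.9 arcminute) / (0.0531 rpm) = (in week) 1.028e-05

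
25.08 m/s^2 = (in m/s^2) 25.08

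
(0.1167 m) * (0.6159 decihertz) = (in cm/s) 0.7188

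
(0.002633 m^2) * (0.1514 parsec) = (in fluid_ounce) 4.159e+17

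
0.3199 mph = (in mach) 0.00042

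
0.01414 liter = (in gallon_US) 0.003735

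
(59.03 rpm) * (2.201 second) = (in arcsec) 2.806e+06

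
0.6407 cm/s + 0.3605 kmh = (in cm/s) 10.65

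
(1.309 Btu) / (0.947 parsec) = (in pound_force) 1.062e-14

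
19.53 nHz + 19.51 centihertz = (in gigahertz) 1.951e-10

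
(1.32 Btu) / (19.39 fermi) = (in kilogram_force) 7.324e+15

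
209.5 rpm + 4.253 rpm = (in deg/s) 1283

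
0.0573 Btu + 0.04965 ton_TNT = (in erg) 2.077e+15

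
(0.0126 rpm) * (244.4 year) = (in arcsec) 2.098e+12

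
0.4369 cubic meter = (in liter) 436.9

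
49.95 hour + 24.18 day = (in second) 2.269e+06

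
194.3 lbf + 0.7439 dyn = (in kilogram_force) 88.13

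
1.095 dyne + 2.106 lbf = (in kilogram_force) 0.9553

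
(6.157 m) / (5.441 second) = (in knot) 2.2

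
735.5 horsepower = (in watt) 5.485e+05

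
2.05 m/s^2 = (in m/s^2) 2.05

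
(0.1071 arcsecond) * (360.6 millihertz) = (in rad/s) 1.872e-07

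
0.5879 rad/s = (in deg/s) 33.68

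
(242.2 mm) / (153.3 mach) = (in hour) 1.289e-09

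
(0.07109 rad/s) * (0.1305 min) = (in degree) 31.89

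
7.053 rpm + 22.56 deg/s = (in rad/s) 1.132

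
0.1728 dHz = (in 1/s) 0.01728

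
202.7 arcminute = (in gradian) 3.754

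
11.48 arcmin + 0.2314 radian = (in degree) 13.45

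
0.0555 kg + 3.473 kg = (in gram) 3528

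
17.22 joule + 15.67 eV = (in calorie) 4.116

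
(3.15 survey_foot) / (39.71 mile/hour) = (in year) 1.715e-09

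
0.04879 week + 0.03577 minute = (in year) 0.0009358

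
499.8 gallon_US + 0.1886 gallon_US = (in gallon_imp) 416.3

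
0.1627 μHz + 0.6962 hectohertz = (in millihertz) 6.962e+04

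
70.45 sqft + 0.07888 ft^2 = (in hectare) 0.0006552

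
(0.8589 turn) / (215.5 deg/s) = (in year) 4.55e-08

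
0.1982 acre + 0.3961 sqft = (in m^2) 802.1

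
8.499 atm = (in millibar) 8612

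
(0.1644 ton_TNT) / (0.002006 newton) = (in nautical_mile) 1.851e+08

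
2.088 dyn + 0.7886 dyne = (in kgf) 2.933e-06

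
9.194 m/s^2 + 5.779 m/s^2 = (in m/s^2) 14.97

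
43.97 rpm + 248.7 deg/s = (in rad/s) 8.945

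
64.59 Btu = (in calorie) 1.629e+04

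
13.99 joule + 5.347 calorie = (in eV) 2.27e+20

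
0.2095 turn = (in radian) 1.316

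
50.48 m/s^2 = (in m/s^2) 50.48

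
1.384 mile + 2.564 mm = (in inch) 8.769e+04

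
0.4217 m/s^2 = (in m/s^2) 0.4217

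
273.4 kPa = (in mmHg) 2051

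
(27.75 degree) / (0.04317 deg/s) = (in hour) 0.1786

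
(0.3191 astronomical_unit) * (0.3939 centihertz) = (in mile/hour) 4.206e+08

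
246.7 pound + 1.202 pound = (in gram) 1.124e+05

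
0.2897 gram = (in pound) 0.0006387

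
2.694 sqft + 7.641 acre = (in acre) 7.641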